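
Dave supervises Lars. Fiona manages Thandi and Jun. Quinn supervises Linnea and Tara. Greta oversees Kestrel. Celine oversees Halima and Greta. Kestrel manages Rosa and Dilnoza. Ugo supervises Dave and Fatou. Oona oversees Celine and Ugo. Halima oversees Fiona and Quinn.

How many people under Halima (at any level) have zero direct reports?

4

The people in Halima's organization with no one reporting to them are Tara, Linnea, Thandi, Jun. That is 4.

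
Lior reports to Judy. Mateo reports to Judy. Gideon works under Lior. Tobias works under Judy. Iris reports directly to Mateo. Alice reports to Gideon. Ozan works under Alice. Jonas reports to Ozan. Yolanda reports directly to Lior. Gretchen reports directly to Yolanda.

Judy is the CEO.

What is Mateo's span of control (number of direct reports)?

Mateo directly manages Iris. That is 1 direct report.

1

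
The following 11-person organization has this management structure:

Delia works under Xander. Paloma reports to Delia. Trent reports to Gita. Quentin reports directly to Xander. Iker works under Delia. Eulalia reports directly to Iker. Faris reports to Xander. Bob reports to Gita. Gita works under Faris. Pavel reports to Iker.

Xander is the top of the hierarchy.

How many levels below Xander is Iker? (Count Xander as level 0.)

Chain from Iker up to Xander: Iker → Delia → Xander. That is 2 steps up, so Iker is 2 levels below Xander.

2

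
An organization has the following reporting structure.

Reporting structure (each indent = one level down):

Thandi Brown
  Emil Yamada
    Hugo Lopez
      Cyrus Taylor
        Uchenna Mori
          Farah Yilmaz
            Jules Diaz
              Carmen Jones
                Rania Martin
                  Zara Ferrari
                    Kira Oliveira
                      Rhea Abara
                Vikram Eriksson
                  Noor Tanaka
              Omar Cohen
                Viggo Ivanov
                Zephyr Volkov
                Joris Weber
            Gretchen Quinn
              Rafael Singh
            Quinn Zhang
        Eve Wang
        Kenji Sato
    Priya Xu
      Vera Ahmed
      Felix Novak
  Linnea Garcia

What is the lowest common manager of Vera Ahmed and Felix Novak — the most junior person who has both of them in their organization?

Priya Xu

Vera Ahmed's chain of managers is Priya Xu, Emil Yamada, Thandi Brown. Felix Novak's chain of managers is Priya Xu, Emil Yamada, Thandi Brown. The first manager that appears in both chains is Priya Xu.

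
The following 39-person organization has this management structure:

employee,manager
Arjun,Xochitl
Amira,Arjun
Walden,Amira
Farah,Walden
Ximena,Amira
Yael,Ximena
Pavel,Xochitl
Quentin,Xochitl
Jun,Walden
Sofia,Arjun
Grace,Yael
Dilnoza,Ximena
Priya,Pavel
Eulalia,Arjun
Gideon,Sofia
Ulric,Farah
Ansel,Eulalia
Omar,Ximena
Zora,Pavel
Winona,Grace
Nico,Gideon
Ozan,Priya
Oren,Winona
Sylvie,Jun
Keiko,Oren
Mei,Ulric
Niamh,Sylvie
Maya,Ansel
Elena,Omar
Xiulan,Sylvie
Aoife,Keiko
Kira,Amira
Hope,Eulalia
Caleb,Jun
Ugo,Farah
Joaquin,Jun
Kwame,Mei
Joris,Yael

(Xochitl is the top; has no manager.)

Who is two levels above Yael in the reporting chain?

Amira

Yael reports to Ximena, and Ximena reports to Amira. So Yael's skip-level manager is Amira.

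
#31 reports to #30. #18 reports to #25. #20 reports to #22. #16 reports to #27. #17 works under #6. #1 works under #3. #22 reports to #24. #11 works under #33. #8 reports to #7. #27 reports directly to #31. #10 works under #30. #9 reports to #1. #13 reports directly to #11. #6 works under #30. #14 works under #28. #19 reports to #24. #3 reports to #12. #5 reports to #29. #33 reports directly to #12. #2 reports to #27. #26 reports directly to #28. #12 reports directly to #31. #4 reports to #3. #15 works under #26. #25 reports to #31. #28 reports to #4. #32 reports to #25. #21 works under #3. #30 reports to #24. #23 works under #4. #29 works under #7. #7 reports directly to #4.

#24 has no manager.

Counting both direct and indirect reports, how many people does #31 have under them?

24

#31 directly manages #12, #25, #27. Under #12: #33, #11, #13, #3, #21, #4, #7, #8, #29, #5, #28, #26, #15, #14, #23, #1, #9 (17). Under #25: #32, #18 (2). Under #27: #2, #16 (2). So #31's organization is 3 direct reports plus everyone under them: 18 + 3 + 3 = 24.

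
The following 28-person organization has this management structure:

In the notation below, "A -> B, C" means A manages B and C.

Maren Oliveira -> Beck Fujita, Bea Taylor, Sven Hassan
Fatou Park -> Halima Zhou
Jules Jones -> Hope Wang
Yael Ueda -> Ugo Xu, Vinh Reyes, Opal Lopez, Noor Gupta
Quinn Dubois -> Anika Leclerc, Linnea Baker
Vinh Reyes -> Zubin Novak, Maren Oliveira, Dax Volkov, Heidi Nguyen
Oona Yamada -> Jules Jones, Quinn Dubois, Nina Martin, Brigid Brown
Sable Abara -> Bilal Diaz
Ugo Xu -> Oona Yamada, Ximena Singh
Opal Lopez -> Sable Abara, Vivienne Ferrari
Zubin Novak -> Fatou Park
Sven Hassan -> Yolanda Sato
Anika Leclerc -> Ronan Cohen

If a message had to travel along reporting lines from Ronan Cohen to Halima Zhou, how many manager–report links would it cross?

Ronan Cohen is 5 levels below Yael Ueda, and Halima Zhou is 4 levels below Yael Ueda (their lowest common manager). The shortest path runs up from Ronan Cohen to Yael Ueda and back down to Halima Zhou: 5 + 4 = 9 links.

9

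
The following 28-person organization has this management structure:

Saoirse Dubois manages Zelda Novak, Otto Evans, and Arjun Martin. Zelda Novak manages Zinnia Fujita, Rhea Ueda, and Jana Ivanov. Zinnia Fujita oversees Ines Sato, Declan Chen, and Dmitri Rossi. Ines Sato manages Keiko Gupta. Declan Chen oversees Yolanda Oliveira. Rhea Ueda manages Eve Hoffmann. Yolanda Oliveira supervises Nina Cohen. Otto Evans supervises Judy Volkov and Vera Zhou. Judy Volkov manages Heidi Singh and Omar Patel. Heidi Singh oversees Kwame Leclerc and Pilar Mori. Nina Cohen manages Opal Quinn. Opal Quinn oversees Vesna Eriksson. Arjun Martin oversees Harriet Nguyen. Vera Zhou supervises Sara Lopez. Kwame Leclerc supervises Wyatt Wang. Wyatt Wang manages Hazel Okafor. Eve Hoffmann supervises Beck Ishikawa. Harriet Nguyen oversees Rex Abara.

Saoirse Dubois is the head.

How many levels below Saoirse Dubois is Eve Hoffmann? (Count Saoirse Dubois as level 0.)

Chain from Eve Hoffmann up to Saoirse Dubois: Eve Hoffmann → Rhea Ueda → Zelda Novak → Saoirse Dubois. That is 3 steps up, so Eve Hoffmann is 3 levels below Saoirse Dubois.

3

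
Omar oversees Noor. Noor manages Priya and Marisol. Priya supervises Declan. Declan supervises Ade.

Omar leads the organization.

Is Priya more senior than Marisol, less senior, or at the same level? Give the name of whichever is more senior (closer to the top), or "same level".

Both Priya and Marisol are 2 levels below Omar.

same level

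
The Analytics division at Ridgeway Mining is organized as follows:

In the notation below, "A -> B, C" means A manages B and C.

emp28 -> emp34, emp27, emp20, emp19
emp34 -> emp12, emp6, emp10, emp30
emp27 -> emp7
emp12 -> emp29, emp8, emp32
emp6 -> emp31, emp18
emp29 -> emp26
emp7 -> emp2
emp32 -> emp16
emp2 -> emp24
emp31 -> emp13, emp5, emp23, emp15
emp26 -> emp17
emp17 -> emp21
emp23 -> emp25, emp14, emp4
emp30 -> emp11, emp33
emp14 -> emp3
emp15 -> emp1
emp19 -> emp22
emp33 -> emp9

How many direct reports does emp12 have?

emp12 directly manages emp29, emp8, emp32. That is 3 direct reports.

3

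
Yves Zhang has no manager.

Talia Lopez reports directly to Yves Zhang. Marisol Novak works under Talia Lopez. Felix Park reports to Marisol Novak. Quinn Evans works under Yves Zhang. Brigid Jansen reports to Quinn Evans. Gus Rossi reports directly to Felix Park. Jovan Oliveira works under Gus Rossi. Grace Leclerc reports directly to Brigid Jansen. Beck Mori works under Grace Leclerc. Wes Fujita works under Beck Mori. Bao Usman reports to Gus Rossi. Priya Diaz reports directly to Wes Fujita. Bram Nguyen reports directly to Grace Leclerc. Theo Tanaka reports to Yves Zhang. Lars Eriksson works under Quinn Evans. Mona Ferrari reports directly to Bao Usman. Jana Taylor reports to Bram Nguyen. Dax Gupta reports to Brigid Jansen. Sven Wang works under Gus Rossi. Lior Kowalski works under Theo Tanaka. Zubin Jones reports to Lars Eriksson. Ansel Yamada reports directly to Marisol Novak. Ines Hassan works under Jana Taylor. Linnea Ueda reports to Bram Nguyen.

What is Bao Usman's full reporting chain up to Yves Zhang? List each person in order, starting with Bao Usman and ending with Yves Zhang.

Bao Usman reports to Gus Rossi. Gus Rossi reports to Felix Park. Felix Park reports to Marisol Novak. Marisol Novak reports to Talia Lopez. Talia Lopez reports to Yves Zhang. Yves Zhang is at the top.

Bao Usman -> Gus Rossi -> Felix Park -> Marisol Novak -> Talia Lopez -> Yves Zhang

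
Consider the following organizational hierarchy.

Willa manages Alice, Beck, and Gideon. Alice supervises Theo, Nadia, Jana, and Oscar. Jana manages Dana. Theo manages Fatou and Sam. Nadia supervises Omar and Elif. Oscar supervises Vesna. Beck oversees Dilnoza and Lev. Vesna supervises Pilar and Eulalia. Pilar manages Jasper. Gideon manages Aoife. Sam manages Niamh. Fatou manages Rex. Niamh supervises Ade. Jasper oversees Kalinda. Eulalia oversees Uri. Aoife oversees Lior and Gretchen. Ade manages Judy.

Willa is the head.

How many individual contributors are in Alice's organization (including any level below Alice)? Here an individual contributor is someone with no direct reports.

The people in Alice's organization with no one reporting to them are Uri, Kalinda, Elif, Omar, Rex, Judy, Dana. That is 7.

7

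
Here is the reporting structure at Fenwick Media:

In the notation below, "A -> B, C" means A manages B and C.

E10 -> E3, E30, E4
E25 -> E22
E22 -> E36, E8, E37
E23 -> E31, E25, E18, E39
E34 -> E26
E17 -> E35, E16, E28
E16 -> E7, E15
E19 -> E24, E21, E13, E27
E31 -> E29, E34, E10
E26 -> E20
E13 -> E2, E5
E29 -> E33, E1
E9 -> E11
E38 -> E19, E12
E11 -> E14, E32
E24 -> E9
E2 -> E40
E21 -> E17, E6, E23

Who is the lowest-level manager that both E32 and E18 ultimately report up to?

E19

E32's chain of managers is E11, E9, E24, E19, E38. E18's chain of managers is E23, E21, E19, E38. The first manager that appears in both chains is E19.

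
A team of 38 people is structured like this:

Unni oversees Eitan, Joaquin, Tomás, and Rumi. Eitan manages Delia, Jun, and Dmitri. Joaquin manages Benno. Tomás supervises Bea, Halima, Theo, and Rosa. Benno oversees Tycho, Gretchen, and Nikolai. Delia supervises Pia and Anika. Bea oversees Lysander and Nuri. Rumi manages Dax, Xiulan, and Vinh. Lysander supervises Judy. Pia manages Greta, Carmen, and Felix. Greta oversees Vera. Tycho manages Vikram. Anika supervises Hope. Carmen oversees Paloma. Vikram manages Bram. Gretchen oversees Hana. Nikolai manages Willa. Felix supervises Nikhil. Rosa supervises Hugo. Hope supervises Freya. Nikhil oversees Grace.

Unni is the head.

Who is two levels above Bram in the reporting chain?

Bram reports to Vikram, and Vikram reports to Tycho. So Bram's skip-level manager is Tycho.

Tycho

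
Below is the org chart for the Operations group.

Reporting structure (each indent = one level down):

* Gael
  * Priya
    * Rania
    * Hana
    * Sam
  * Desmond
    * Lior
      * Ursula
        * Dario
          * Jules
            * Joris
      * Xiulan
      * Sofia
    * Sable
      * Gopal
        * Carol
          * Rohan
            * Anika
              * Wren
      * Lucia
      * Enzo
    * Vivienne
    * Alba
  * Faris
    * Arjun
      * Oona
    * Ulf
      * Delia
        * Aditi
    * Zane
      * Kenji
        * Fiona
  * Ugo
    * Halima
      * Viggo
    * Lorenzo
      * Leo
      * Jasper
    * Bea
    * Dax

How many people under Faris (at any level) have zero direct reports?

3

The people in Faris's organization with no one reporting to them are Fiona, Aditi, Oona. That is 3.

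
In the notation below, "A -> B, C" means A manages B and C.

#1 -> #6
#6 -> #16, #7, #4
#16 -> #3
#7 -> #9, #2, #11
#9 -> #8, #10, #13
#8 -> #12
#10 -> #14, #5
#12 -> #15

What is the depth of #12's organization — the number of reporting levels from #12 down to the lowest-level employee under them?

The longest chain under #12 runs #12 → #15, which is 1 level below #12.

1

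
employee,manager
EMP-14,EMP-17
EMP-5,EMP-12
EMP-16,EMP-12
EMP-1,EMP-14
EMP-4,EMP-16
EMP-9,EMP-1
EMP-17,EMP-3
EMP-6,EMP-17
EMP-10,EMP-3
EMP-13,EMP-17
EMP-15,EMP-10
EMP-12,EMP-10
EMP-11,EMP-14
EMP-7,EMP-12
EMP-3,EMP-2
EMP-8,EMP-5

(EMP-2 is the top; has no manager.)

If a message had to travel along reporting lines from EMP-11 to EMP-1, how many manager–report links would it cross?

EMP-11 is 1 level below EMP-14, and EMP-1 is 1 level below EMP-14 (their lowest common manager). The shortest path runs up from EMP-11 to EMP-14 and back down to EMP-1: 1 + 1 = 2 links.

2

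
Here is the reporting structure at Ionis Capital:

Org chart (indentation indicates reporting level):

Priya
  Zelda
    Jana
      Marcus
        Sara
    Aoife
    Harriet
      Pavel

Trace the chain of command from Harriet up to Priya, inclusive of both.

Harriet -> Zelda -> Priya

Harriet reports to Zelda. Zelda reports to Priya. Priya is at the top.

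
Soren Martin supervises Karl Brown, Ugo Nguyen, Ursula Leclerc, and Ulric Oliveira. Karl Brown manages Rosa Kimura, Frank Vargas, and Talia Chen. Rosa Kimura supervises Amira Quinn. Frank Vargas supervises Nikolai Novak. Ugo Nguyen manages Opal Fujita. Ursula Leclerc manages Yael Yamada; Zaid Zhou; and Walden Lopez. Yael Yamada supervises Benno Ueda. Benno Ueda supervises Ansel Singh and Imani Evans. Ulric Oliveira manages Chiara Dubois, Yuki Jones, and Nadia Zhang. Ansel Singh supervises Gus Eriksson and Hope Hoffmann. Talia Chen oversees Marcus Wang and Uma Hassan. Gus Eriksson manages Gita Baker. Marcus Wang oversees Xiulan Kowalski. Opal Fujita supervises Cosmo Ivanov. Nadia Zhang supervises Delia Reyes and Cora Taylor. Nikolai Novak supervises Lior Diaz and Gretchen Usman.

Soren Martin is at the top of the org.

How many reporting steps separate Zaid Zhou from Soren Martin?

Chain from Zaid Zhou up to Soren Martin: Zaid Zhou → Ursula Leclerc → Soren Martin. That is 2 steps up, so Zaid Zhou is 2 levels below Soren Martin.

2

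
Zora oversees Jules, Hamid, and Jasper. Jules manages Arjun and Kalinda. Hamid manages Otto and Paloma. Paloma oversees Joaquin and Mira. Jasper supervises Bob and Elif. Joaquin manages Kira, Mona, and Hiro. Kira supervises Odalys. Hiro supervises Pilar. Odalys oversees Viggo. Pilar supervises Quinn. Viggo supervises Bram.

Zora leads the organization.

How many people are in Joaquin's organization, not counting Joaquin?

8

Joaquin directly manages Kira, Mona, Hiro. Under Kira: Odalys, Viggo, Bram (3). Mona has no reports. Under Hiro: Pilar, Quinn (2). So Joaquin's organization is 3 direct reports plus everyone under them: 4 + 1 + 3 = 8.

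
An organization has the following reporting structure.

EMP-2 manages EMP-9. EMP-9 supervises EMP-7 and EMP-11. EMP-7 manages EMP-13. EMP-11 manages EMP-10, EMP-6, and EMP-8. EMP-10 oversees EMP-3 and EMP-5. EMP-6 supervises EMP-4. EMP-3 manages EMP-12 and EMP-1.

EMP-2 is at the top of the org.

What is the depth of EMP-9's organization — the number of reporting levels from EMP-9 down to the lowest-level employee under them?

The longest chain under EMP-9 runs EMP-9 → EMP-11 → EMP-10 → EMP-3 → EMP-1, which is 4 levels below EMP-9.

4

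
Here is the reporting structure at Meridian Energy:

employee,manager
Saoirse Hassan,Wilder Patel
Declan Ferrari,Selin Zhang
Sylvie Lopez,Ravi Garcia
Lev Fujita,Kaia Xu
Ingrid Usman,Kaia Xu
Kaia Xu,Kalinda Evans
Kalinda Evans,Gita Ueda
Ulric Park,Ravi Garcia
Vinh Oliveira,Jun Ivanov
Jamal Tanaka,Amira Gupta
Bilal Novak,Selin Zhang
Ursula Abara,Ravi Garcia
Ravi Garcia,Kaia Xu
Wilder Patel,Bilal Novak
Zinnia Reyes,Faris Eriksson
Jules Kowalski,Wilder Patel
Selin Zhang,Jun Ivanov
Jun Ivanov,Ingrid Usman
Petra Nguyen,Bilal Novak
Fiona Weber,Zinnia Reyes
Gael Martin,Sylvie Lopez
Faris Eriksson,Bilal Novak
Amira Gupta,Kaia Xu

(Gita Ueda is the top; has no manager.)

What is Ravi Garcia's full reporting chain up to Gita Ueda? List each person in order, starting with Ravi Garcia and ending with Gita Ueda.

Ravi Garcia reports to Kaia Xu. Kaia Xu reports to Kalinda Evans. Kalinda Evans reports to Gita Ueda. Gita Ueda is at the top.

Ravi Garcia -> Kaia Xu -> Kalinda Evans -> Gita Ueda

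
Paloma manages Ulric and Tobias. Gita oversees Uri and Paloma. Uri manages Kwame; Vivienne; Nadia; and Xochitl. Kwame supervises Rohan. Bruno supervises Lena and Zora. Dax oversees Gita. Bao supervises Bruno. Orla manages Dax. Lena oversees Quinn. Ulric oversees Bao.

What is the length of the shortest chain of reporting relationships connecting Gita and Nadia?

Nadia is in Gita's organization: the chain from Nadia up to Gita is Nadia → Uri → Gita, which is 2 links.

2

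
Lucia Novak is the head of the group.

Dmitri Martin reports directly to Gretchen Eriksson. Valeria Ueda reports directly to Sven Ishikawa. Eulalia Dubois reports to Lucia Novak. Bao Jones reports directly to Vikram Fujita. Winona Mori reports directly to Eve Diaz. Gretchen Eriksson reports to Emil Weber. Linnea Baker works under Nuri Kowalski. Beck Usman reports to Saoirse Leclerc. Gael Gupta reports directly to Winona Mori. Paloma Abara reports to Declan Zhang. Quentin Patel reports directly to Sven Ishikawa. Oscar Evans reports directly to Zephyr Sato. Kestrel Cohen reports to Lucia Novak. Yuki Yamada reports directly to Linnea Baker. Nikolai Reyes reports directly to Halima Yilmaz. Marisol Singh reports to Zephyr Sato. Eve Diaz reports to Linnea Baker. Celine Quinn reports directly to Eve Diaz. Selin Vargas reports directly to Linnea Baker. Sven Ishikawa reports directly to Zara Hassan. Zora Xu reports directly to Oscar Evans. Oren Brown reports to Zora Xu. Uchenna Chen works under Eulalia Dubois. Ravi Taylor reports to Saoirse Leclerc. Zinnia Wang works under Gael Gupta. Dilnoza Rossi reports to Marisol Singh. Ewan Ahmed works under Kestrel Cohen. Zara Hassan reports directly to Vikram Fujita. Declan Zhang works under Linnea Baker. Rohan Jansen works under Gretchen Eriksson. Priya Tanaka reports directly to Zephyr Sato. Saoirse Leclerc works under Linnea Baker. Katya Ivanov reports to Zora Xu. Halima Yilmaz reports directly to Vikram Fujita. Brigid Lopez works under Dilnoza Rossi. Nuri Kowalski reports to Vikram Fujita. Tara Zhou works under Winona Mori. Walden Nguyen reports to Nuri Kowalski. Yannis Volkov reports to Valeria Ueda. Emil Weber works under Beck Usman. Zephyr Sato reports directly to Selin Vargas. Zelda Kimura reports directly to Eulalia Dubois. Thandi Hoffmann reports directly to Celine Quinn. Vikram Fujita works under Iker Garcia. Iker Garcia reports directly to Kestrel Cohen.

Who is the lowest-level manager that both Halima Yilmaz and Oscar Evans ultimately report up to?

Halima Yilmaz's chain of managers is Vikram Fujita, Iker Garcia, Kestrel Cohen, Lucia Novak. Oscar Evans's chain of managers is Zephyr Sato, Selin Vargas, Linnea Baker, Nuri Kowalski, Vikram Fujita, Iker Garcia, Kestrel Cohen, Lucia Novak. The first manager that appears in both chains is Vikram Fujita.

Vikram Fujita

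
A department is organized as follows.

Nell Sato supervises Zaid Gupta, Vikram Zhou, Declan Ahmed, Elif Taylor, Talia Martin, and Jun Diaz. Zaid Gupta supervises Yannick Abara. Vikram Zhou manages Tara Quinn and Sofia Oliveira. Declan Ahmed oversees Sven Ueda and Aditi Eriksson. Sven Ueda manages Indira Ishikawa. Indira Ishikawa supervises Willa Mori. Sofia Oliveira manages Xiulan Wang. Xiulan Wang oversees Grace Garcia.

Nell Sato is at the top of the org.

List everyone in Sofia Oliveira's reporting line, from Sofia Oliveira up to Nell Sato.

Sofia Oliveira reports to Vikram Zhou. Vikram Zhou reports to Nell Sato. Nell Sato is at the top.

Sofia Oliveira -> Vikram Zhou -> Nell Sato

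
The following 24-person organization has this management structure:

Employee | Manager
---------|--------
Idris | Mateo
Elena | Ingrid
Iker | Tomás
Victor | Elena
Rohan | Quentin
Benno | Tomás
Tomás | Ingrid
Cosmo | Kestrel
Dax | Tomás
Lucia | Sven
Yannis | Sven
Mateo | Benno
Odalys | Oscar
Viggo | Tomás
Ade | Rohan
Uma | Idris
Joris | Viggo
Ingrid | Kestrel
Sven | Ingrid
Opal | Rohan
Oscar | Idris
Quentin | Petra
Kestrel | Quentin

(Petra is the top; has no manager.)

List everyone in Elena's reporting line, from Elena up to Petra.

Elena -> Ingrid -> Kestrel -> Quentin -> Petra

Elena reports to Ingrid. Ingrid reports to Kestrel. Kestrel reports to Quentin. Quentin reports to Petra. Petra is at the top.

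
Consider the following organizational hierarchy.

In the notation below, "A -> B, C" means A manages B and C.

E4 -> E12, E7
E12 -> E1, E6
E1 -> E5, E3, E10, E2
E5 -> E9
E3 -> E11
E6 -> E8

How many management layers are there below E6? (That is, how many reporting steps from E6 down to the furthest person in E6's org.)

1

The longest chain under E6 runs E6 → E8, which is 1 level below E6.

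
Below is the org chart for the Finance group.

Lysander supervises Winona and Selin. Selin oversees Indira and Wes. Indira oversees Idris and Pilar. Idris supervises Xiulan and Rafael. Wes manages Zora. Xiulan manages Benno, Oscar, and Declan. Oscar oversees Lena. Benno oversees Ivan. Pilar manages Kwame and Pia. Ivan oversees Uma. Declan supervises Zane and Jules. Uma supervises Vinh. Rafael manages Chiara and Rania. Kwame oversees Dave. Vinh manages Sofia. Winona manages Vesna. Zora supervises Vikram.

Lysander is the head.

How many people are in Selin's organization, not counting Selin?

23

Selin directly manages Indira, Wes. Under Indira: Pilar, Pia, Kwame, Dave, Idris, Rafael, Rania, Chiara, Xiulan, Declan, Jules, Zane, Benno, Ivan, Uma, Vinh, Sofia, Oscar, Lena (19). Under Wes: Zora, Vikram (2). So Selin's organization is 2 direct reports plus everyone under them: 20 + 3 = 23.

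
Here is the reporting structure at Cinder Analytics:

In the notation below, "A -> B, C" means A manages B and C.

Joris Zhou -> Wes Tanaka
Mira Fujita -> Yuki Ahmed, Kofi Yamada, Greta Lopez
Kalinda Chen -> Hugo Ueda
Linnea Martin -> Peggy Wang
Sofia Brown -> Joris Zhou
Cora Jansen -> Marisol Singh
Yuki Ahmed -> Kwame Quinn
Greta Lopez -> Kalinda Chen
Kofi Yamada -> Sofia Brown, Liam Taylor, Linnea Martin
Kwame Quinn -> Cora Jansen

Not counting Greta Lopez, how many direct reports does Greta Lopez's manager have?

2

Greta Lopez reports to Mira Fujita. Mira Fujita's other direct reports are Yuki Ahmed, Kofi Yamada — 2 peers.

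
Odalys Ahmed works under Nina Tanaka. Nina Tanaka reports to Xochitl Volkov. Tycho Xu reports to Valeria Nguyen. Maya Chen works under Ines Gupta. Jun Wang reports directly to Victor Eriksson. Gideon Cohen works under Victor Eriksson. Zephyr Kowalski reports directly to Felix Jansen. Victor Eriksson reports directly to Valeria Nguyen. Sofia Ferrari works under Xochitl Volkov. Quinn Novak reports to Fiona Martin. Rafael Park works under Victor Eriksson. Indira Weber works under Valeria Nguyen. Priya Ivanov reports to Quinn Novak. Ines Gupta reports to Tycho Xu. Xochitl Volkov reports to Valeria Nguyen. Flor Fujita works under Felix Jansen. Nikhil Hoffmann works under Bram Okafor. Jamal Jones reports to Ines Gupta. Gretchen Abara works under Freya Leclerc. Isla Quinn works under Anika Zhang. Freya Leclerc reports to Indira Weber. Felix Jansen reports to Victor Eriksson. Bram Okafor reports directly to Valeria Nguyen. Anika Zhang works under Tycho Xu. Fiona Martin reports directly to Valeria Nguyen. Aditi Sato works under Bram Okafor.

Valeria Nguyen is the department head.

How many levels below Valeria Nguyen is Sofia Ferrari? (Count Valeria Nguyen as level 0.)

2

Chain from Sofia Ferrari up to Valeria Nguyen: Sofia Ferrari → Xochitl Volkov → Valeria Nguyen. That is 2 steps up, so Sofia Ferrari is 2 levels below Valeria Nguyen.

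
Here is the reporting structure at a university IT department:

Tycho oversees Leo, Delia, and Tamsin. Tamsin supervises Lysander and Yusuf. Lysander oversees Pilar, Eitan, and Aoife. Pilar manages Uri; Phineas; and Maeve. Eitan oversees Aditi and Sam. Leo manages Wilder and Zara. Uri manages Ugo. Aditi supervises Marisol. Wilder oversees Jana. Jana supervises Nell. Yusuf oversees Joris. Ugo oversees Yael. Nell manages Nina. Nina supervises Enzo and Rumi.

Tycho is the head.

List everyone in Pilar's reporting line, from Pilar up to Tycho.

Pilar -> Lysander -> Tamsin -> Tycho

Pilar reports to Lysander. Lysander reports to Tamsin. Tamsin reports to Tycho. Tycho is at the top.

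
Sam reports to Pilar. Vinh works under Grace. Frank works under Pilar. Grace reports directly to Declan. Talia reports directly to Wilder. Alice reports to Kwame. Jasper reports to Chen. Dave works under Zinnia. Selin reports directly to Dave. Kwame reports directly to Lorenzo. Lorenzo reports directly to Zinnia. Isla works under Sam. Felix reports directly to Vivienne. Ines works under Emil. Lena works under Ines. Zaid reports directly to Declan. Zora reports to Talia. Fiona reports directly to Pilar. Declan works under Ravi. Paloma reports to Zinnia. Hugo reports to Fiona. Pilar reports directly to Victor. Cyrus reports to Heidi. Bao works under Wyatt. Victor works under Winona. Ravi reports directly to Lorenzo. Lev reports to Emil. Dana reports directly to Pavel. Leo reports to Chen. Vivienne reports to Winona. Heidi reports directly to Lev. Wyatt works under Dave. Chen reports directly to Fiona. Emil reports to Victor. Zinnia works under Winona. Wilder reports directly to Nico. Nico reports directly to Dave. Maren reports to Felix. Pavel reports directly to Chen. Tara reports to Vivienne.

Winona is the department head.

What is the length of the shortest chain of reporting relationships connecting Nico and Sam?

Nico is 3 levels below Winona, and Sam is 3 levels below Winona (their lowest common manager). The shortest path runs up from Nico to Winona and back down to Sam: 3 + 3 = 6 links.

6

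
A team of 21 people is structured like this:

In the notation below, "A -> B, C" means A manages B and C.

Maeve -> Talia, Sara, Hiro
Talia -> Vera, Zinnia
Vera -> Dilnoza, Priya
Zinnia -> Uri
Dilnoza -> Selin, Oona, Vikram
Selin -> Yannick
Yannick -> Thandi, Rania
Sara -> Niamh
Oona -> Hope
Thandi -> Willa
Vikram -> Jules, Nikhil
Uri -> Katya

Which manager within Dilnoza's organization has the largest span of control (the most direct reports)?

Direct-report counts within Dilnoza's organization: Dilnoza has 3; Vikram has 2; Oona has 1; Selin has 1; Yannick has 2; Thandi has 1. The largest is 3, held by Dilnoza.

Dilnoza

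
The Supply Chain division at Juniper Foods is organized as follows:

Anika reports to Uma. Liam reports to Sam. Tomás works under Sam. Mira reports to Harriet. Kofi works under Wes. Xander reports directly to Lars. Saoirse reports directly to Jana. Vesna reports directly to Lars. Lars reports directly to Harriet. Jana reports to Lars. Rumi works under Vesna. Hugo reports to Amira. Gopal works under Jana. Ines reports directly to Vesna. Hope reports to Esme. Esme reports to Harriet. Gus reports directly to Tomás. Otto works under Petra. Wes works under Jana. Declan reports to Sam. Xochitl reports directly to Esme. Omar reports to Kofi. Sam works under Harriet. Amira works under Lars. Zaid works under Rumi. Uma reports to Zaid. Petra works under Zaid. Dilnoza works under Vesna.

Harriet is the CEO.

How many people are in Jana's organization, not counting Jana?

5

Jana directly manages Wes, Saoirse, Gopal. Under Wes: Kofi, Omar (2). Saoirse has no reports. Gopal has no reports. So Jana's organization is 3 direct reports plus everyone under them: 3 + 1 + 1 = 5.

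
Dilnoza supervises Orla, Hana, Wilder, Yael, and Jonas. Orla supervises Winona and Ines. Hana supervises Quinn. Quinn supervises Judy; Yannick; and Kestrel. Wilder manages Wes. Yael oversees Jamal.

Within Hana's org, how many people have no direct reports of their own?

3

The people in Hana's organization with no one reporting to them are Judy, Yannick, Kestrel. That is 3.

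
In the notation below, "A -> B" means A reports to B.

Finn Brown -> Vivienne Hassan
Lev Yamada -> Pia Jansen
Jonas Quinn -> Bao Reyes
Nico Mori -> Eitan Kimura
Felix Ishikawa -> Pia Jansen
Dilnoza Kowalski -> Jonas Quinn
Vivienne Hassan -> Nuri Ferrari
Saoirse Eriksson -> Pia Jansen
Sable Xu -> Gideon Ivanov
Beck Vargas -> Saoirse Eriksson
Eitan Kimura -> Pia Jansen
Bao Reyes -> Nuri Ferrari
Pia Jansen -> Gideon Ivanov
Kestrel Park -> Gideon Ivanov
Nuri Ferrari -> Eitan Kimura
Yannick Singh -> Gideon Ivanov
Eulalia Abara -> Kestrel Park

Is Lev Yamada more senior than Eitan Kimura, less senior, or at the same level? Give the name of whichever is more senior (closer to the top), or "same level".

Both Lev Yamada and Eitan Kimura are 2 levels below Gideon Ivanov.

same level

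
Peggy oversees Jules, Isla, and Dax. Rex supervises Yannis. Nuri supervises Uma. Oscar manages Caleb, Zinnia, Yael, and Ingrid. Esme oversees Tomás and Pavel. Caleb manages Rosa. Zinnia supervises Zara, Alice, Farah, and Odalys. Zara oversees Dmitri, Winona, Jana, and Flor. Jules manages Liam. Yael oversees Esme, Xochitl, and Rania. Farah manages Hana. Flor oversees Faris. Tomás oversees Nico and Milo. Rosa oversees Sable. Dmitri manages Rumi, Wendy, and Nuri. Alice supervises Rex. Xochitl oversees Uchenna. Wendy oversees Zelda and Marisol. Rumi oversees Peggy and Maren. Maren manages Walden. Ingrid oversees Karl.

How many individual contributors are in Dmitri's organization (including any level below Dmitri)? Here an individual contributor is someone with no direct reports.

7

The people in Dmitri's organization with no one reporting to them are Uma, Marisol, Zelda, Walden, Dax, Isla, Liam. That is 7.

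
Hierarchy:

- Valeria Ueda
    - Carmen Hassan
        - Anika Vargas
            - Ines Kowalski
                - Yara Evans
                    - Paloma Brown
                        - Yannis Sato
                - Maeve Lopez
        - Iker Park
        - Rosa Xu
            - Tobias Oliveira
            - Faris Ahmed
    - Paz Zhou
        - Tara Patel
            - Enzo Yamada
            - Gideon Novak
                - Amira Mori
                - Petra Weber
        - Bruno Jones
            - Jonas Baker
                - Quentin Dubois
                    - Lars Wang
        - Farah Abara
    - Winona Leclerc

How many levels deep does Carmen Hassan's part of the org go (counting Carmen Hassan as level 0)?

5

The longest chain under Carmen Hassan runs Carmen Hassan → Anika Vargas → Ines Kowalski → Yara Evans → Paloma Brown → Yannis Sato, which is 5 levels below Carmen Hassan.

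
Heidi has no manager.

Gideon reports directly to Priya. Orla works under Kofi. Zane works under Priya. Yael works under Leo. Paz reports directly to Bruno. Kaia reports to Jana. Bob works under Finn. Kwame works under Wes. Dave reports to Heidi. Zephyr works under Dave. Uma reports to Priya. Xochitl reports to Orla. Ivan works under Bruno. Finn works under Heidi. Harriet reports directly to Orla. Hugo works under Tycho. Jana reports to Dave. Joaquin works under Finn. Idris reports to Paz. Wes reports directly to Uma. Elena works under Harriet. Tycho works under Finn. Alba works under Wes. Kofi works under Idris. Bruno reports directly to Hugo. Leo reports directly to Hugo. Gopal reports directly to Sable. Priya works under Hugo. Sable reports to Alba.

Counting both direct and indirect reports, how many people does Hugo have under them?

Hugo directly manages Bruno, Priya, Leo. Under Bruno: Ivan, Paz, Idris, Kofi, Orla, Harriet, Elena, Xochitl (8). Under Priya: Gideon, Uma, Wes, Kwame, Alba, Sable, Gopal, Zane (8). Under Leo: Yael (1). So Hugo's organization is 3 direct reports plus everyone under them: 9 + 9 + 2 = 20.

20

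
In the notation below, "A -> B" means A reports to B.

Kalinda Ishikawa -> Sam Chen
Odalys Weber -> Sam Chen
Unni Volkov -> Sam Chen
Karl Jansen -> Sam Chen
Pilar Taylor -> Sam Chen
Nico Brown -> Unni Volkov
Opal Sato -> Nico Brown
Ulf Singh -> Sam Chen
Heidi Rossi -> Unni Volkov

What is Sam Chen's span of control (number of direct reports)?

6

Sam Chen directly manages Kalinda Ishikawa, Odalys Weber, Unni Volkov, Karl Jansen, Pilar Taylor, Ulf Singh. That is 6 direct reports.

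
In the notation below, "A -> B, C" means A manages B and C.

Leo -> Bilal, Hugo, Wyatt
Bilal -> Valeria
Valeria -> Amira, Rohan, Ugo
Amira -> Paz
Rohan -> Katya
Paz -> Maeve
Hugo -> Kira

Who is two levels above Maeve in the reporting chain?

Amira

Maeve reports to Paz, and Paz reports to Amira. So Maeve's skip-level manager is Amira.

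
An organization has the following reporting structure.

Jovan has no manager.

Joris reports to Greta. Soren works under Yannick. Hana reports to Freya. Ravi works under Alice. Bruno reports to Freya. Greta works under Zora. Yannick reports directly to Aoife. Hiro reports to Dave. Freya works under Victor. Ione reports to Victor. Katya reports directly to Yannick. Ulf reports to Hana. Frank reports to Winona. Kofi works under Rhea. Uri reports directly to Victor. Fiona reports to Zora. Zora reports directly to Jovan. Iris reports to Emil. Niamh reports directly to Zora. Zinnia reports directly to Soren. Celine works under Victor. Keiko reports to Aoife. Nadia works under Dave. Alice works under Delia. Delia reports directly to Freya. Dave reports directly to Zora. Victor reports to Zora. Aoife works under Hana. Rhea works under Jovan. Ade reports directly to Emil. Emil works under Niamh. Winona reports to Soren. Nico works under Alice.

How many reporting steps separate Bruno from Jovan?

Chain from Bruno up to Jovan: Bruno → Freya → Victor → Zora → Jovan. That is 4 steps up, so Bruno is 4 levels below Jovan.

4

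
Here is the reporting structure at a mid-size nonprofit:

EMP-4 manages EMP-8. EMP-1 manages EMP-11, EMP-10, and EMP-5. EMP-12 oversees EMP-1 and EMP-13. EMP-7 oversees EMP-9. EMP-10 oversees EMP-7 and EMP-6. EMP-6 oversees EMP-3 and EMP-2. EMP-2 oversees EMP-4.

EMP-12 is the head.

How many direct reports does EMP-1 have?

3

EMP-1 directly manages EMP-11, EMP-10, EMP-5. That is 3 direct reports.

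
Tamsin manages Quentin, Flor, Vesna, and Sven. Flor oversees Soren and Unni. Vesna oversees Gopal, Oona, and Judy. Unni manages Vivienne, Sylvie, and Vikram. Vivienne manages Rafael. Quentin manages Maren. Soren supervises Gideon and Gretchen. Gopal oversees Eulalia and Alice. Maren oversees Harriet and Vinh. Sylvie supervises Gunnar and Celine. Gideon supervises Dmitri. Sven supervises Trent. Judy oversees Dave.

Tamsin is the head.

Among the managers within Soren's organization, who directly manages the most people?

Direct-report counts within Soren's organization: Soren has 2; Gideon has 1. The largest is 2, held by Soren.

Soren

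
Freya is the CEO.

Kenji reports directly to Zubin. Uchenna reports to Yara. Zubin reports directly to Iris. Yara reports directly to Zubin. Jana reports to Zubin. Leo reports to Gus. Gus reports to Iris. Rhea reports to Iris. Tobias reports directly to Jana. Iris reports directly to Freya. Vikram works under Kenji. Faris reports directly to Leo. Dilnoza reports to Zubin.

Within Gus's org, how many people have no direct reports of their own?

1

The only person in Gus's organization with no one reporting to them is Faris. That is 1.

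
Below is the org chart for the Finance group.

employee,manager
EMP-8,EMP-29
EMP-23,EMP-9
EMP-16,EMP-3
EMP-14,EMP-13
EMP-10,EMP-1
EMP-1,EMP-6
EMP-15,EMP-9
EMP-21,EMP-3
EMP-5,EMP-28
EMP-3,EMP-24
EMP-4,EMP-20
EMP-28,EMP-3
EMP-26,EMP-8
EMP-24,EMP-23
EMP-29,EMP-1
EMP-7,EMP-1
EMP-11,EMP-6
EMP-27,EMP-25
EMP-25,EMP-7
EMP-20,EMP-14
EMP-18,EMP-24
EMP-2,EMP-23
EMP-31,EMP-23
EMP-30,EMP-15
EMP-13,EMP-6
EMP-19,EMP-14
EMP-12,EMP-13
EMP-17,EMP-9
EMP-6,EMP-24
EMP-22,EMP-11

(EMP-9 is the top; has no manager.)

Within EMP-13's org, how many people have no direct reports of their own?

3

The people in EMP-13's organization with no one reporting to them are EMP-12, EMP-19, EMP-4. That is 3.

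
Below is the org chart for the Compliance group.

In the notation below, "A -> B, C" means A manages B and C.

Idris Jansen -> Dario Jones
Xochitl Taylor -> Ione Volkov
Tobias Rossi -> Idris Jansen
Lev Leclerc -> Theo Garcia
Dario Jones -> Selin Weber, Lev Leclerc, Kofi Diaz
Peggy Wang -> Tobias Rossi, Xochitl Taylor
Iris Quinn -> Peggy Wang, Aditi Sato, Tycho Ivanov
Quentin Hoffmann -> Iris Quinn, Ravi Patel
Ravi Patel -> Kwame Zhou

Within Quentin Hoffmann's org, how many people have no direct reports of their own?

7

The people in Quentin Hoffmann's organization with no one reporting to them are Kwame Zhou, Tycho Ivanov, Aditi Sato, Ione Volkov, Kofi Diaz, Theo Garcia, Selin Weber. That is 7.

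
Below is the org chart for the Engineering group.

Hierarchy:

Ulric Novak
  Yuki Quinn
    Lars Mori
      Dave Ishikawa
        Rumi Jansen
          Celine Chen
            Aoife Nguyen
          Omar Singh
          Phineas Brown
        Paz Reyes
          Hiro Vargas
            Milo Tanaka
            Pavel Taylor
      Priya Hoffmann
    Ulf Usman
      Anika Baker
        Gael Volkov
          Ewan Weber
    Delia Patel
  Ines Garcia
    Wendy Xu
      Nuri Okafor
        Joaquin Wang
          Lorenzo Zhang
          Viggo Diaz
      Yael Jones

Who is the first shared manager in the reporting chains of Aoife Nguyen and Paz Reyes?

Aoife Nguyen's chain of managers is Celine Chen, Rumi Jansen, Dave Ishikawa, Lars Mori, Yuki Quinn, Ulric Novak. Paz Reyes's chain of managers is Dave Ishikawa, Lars Mori, Yuki Quinn, Ulric Novak. The first manager that appears in both chains is Dave Ishikawa.

Dave Ishikawa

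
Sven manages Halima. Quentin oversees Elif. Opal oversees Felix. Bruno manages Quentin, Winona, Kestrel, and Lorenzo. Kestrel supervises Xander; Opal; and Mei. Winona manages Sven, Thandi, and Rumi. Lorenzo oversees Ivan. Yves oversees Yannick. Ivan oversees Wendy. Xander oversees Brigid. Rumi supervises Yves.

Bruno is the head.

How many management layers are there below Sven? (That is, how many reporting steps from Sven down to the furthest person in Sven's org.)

The longest chain under Sven runs Sven → Halima, which is 1 level below Sven.

1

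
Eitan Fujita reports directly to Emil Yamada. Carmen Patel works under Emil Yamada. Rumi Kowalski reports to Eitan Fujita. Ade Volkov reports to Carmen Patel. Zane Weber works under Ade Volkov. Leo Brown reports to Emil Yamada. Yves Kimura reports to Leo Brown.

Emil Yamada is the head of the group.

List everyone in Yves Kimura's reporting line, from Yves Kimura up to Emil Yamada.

Yves Kimura reports to Leo Brown. Leo Brown reports to Emil Yamada. Emil Yamada is at the top.

Yves Kimura -> Leo Brown -> Emil Yamada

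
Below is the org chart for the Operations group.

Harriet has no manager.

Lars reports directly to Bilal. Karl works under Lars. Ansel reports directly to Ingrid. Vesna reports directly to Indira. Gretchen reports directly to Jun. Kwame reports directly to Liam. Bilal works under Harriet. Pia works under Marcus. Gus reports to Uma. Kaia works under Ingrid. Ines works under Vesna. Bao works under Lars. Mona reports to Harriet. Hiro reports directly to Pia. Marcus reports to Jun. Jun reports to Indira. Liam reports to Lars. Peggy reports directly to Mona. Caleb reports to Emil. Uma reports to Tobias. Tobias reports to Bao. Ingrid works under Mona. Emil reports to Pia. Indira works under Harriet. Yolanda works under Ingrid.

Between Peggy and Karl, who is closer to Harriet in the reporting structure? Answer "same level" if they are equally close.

Peggy

Peggy is 2 levels below Harriet; Karl is 3. Peggy is higher.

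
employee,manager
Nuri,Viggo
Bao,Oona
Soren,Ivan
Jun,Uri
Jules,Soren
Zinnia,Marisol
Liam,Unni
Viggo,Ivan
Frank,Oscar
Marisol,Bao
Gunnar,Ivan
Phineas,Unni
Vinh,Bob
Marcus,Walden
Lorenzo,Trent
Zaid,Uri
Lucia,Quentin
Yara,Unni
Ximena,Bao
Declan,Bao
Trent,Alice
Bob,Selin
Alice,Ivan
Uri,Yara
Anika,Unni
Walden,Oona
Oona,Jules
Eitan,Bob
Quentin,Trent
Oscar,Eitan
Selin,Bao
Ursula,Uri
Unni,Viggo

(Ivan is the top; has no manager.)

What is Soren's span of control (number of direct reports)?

1

Soren directly manages Jules. That is 1 direct report.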